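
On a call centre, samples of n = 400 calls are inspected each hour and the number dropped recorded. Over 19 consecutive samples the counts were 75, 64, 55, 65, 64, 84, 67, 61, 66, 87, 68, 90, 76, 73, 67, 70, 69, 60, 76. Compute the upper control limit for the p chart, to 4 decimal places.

0.2330

p̄ = Σdᵢ / (k·n) = 1337 / (19 × 400) = 0.17592
UCL = p̄ + 3·√(p̄(1−p̄)/n) = 0.17592 + 3 × √(0.17592×0.82408/400) = 0.17592 + 3 × 0.01904 = 0.23303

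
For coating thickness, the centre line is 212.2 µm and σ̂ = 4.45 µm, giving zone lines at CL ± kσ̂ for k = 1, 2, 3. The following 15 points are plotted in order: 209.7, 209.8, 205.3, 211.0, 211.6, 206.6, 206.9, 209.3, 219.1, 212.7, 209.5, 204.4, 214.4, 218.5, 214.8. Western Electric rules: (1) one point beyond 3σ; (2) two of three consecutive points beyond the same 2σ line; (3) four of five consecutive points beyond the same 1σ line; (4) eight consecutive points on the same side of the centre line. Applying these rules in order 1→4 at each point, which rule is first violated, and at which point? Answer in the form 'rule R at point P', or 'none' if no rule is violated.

rule 4 at point 8

Zone of each point (C = within 1σ̂, B = 1σ̂–2σ̂, A = 2σ̂–3σ̂, * = beyond 3σ̂; sign = side of CL): 1:-C, 2:-C, 3:-B, 4:-C, 5:-C, 6:-B, 7:-B, 8:-C, 9:+B, 10:+C, 11:-C, 12:-B, 13:+C, 14:+B, 15:+C
Rule 4 (eight consecutive points on the same side of the centre line) is satisfied at point 8.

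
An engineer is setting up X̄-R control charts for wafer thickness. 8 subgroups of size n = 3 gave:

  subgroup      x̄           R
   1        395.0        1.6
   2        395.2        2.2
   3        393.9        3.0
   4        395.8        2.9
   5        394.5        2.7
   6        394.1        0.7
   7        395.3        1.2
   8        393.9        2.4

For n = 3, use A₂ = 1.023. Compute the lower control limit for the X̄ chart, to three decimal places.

392.577

X̄̄ = (395.0 + 395.2 + 393.9 + 395.8 + 394.5 + 394.1 + 395.3 + 393.9) / 8 = 3157.7000 / 8 = 394.7125
R̄ = (1.6 + 2.2 + 3.0 + 2.9 + 2.7 + 0.7 + 1.2 + 2.4) / 8 = 16.7000 / 8 = 2.0875
LCL = X̄̄ − A₂·R̄ = 394.7125 − 1.023 × 2.0875 = 392.5770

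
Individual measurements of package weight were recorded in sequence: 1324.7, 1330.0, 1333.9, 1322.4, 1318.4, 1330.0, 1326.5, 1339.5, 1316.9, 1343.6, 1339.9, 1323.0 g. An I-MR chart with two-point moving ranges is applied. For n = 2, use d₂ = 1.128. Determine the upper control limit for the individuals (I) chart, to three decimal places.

1358.733

X̄ = (1324.7 + 1330.0 + 1333.9 + 1322.4 + 1318.4 + 1330.0 + 1326.5 + 1339.5 + 1316.9 + 1343.6 + 1339.9 + 1323.0) / 12 = 1329.0667
Moving ranges: 5.3, 3.9, 11.5, 4.0, 11.6, 3.5, 13.0, 22.6, 26.7, 3.7, 16.9; M̄R̄ = 122.7000 / 11 = 11.1545
UCL = X̄ + 3·M̄R̄/d₂ = 1329.0667 + 3 × 11.1545 / 1.128 = 1358.7330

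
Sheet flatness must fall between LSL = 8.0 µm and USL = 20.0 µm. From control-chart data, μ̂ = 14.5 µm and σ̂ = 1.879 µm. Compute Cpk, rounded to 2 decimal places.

0.98

Cpu = (USL − μ̂) / (3σ̂) = (20.0 − 14.5) / (3 × 1.879) = 0.9757; Cpl = (μ̂ − LSL) / (3σ̂) = (14.5 − 8.0) / (3 × 1.879) = 1.1531; Cpk = min(Cpu, Cpl) = 0.9757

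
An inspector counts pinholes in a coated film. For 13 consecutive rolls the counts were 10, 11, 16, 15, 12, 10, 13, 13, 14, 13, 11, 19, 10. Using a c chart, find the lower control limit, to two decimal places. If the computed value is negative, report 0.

2.09

c̄ = (10 + 11 + 16 + 15 + 12 + 10 + 13 + 13 + 14 + 13 + 11 + 19 + 10) / 13 = 167 / 13 = 12.8462
LCL = c̄ − 3√c̄ = 12.8462 − 3 × 3.5842 = 2.0937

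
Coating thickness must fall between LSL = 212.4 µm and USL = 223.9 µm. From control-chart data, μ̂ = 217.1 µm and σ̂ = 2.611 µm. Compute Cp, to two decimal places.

0.73

Cp = (USL − LSL) / (6σ̂) = (223.9 − 212.4) / (6 × 2.611) = 11.5000 / 15.6660 = 0.7341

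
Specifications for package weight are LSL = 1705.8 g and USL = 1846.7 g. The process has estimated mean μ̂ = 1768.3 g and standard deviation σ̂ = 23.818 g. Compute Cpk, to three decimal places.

Cpu = (USL − μ̂) / (3σ̂) = (1846.7 − 1768.3) / (3 × 23.818) = 1.0972; Cpl = (μ̂ − LSL) / (3σ̂) = (1768.3 − 1705.8) / (3 × 23.818) = 0.8747; Cpk = min(Cpu, Cpl) = 0.8747

0.875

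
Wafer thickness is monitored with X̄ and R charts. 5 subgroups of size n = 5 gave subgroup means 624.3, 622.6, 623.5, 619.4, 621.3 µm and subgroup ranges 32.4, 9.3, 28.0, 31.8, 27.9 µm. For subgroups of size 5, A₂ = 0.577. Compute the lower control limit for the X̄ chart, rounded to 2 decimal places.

607.29

X̄̄ = (624.3 + 622.6 + 623.5 + 619.4 + 621.3) / 5 = 3111.1000 / 5 = 622.2200
R̄ = (32.4 + 9.3 + 28.0 + 31.8 + 27.9) / 5 = 129.4000 / 5 = 25.8800
LCL = X̄̄ − A₂·R̄ = 622.2200 − 0.577 × 25.8800 = 607.2872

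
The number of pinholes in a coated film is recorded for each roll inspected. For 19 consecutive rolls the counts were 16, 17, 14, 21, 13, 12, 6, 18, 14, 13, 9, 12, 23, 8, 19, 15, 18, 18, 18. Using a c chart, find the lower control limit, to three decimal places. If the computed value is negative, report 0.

c̄ = (16 + 17 + 14 + 21 + 13 + 12 + 6 + 18 + 14 + 13 + 9 + 12 + 23 + 8 + 19 + 15 + 18 + 18 + 18) / 19 = 284 / 19 = 14.9474
LCL = c̄ − 3√c̄ = 14.9474 − 3 × 3.8662 = 3.3488

3.349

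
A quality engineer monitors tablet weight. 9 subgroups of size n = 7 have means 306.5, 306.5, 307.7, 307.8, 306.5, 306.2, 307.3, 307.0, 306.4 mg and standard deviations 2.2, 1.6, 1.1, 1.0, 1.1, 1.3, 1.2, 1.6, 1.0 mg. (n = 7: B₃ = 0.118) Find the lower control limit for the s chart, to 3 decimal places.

s̄ = (2.2 + 1.6 + 1.1 + 1.0 + 1.1 + 1.3 + 1.2 + 1.6 + 1.0) / 9 = 1.3444
LCL_s = B₃·s̄ = 0.118 × 1.3444 = 0.1586

0.159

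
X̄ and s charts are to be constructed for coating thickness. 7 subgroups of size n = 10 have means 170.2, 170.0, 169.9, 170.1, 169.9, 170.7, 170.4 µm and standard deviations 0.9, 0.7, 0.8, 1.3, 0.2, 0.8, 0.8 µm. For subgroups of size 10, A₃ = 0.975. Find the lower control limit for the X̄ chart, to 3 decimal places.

X̄̄ = (170.2 + 170.0 + 169.9 + 170.1 + 169.9 + 170.7 + 170.4) / 7 = 170.1714
s̄ = (0.9 + 0.7 + 0.8 + 1.3 + 0.2 + 0.8 + 0.8) / 7 = 0.7857
LCL = X̄̄ − A₃·s̄ = 170.1714 − 0.975 × 0.7857 = 169.4054

169.405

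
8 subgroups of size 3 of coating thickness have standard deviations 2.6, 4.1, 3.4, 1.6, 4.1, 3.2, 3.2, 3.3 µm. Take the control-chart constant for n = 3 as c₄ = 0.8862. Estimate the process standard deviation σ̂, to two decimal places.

s̄ = (2.6 + 4.1 + 3.4 + 1.6 + 4.1 + 3.2 + 3.2 + 3.3) / 8 = 3.1875
σ̂ = s̄ / c₄ = 3.1875 / 0.8862 = 3.5968

3.60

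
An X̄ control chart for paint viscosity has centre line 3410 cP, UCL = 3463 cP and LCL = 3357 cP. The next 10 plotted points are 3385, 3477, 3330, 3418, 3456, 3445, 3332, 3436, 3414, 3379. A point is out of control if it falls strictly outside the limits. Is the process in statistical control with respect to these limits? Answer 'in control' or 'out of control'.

Compare each point to [3357, 3463]: sample 2 = 3477 > UCL; sample 3 = 3330 < LCL; sample 7 = 3332 < LCL.

out of control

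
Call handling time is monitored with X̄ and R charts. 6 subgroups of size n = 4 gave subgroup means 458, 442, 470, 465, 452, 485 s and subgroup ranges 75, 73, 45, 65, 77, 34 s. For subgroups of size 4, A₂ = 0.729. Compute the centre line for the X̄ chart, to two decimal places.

462.00

X̄̄ = (458 + 442 + 470 + 465 + 452 + 485) / 6 = 2772.0000 / 6 = 462.0000
CL = X̄̄ = 462.0000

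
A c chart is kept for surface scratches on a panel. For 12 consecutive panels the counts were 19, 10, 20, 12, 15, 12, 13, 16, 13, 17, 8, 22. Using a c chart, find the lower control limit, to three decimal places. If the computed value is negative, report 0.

3.228

c̄ = (19 + 10 + 20 + 12 + 15 + 12 + 13 + 16 + 13 + 17 + 8 + 22) / 12 = 177 / 12 = 14.7500
LCL = c̄ − 3√c̄ = 14.7500 − 3 × 3.8406 = 3.2283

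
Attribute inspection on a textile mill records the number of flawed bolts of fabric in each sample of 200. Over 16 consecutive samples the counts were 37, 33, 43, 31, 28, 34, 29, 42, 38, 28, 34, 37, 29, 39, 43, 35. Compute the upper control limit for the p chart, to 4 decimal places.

0.2556

p̄ = Σdᵢ / (k·n) = 560 / (16 × 200) = 0.17500
UCL = p̄ + 3·√(p̄(1−p̄)/n) = 0.17500 + 3 × √(0.17500×0.82500/200) = 0.17500 + 3 × 0.02687 = 0.25560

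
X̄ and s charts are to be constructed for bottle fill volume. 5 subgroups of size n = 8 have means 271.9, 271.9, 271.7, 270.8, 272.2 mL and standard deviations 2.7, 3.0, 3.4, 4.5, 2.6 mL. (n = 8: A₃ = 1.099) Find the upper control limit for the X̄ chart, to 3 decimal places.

275.261

X̄̄ = (271.9 + 271.9 + 271.7 + 270.8 + 272.2) / 5 = 271.7000
s̄ = (2.7 + 3.0 + 3.4 + 4.5 + 2.6) / 5 = 3.2400
UCL = X̄̄ + A₃·s̄ = 271.7000 + 1.099 × 3.2400 = 275.2608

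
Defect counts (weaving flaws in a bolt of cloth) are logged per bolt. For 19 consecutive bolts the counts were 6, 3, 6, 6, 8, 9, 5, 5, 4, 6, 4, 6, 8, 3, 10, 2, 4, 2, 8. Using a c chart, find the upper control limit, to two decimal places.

c̄ = (6 + 3 + 6 + 6 + 8 + 9 + 5 + 5 + 4 + 6 + 4 + 6 + 8 + 3 + 10 + 2 + 4 + 2 + 8) / 19 = 105 / 19 = 5.5263
UCL = c̄ + 3√c̄ = 5.5263 + 3 × √5.5263 = 5.5263 + 3 × 2.3508 = 12.5788

12.58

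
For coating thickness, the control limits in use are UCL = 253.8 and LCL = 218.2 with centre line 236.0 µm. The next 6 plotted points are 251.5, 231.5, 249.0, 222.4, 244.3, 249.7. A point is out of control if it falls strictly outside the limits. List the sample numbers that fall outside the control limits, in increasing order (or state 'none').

All 6 points lie within [218.2, 253.8].

none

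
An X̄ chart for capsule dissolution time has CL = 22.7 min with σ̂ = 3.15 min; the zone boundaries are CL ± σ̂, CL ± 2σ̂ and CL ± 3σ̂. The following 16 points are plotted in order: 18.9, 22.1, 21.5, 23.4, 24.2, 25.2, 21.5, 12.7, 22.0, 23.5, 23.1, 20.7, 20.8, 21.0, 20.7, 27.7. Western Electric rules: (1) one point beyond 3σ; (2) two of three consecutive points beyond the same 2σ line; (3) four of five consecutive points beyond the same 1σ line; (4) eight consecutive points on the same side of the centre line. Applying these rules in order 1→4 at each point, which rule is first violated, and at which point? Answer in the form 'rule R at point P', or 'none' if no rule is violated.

Zone of each point (C = within 1σ̂, B = 1σ̂–2σ̂, A = 2σ̂–3σ̂, * = beyond 3σ̂; sign = side of CL): 1:-B, 2:-C, 3:-C, 4:+C, 5:+C, 6:+C, 7:-C, 8:-*, 9:-C, 10:+C, 11:+C, 12:-C, 13:-C, 14:-C, 15:-C, 16:+B
Rule 1 (one point beyond the 3σ limits) is satisfied at point 8.

rule 1 at point 8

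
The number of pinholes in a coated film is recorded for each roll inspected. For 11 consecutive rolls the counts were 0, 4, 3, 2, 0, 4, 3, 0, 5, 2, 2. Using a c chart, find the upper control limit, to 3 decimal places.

c̄ = (0 + 4 + 3 + 2 + 0 + 4 + 3 + 0 + 5 + 2 + 2) / 11 = 25 / 11 = 2.2727
UCL = c̄ + 3√c̄ = 2.2727 + 3 × √2.2727 = 2.2727 + 3 × 1.5076 = 6.7954

6.795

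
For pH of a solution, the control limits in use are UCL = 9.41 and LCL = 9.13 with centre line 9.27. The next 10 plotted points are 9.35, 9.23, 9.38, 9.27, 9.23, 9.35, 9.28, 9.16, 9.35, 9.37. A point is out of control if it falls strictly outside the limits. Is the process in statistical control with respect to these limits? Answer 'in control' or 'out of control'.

All 10 points lie within [9.13, 9.41].

in control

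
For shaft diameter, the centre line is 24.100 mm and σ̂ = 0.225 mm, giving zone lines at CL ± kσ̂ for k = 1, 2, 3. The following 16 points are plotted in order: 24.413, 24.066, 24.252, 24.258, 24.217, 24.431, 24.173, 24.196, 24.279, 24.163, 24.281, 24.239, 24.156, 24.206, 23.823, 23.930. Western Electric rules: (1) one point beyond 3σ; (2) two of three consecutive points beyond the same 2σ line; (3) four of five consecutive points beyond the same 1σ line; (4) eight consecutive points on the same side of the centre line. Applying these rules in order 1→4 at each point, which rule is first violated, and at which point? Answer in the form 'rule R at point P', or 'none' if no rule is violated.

rule 4 at point 10

Zone of each point (C = within 1σ̂, B = 1σ̂–2σ̂, A = 2σ̂–3σ̂, * = beyond 3σ̂; sign = side of CL): 1:+B, 2:-C, 3:+C, 4:+C, 5:+C, 6:+B, 7:+C, 8:+C, 9:+C, 10:+C, 11:+C, 12:+C, 13:+C, 14:+C, 15:-B, 16:-C
Rule 4 (eight consecutive points on the same side of the centre line) is satisfied at point 10.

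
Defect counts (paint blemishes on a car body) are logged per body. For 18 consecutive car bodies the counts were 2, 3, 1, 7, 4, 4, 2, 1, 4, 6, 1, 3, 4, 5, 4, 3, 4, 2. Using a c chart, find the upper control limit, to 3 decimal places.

c̄ = (2 + 3 + 1 + 7 + 4 + 4 + 2 + 1 + 4 + 6 + 1 + 3 + 4 + 5 + 4 + 3 + 4 + 2) / 18 = 60 / 18 = 3.3333
UCL = c̄ + 3√c̄ = 3.3333 + 3 × √3.3333 = 3.3333 + 3 × 1.8257 = 8.8106

8.811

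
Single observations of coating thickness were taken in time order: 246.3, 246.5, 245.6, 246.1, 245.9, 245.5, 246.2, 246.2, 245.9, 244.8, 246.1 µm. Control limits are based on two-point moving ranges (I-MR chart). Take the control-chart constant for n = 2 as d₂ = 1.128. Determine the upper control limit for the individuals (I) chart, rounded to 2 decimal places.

X̄ = (246.3 + 246.5 + 245.6 + 246.1 + 245.9 + 245.5 + 246.2 + 246.2 + 245.9 + 244.8 + 246.1) / 11 = 245.9182
Moving ranges: 0.2, 0.9, 0.5, 0.2, 0.4, 0.7, 0.0, 0.3, 1.1, 1.3; M̄R̄ = 5.6000 / 10 = 0.5600
UCL = X̄ + 3·M̄R̄/d₂ = 245.9182 + 3 × 0.5600 / 1.128 = 247.4075

247.41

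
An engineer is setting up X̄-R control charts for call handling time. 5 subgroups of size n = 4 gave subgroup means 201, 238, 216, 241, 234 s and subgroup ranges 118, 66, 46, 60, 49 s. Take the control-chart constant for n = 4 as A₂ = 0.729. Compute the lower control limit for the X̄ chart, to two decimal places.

176.57

X̄̄ = (201 + 238 + 216 + 241 + 234) / 5 = 1130.0000 / 5 = 226.0000
R̄ = (118 + 66 + 46 + 60 + 49) / 5 = 339.0000 / 5 = 67.8000
LCL = X̄̄ − A₂·R̄ = 226.0000 − 0.729 × 67.8000 = 176.5738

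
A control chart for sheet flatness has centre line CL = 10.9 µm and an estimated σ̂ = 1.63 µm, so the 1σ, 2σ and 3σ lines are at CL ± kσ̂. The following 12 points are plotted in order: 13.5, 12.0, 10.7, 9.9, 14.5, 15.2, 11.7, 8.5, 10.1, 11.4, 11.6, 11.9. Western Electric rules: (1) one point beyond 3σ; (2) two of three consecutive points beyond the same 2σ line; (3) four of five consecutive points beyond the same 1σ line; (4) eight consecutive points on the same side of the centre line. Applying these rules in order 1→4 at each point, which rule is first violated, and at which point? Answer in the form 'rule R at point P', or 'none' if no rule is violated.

Zone of each point (C = within 1σ̂, B = 1σ̂–2σ̂, A = 2σ̂–3σ̂, * = beyond 3σ̂; sign = side of CL): 1:+B, 2:+C, 3:-C, 4:-C, 5:+A, 6:+A, 7:+C, 8:-B, 9:-C, 10:+C, 11:+C, 12:+C
Rule 2 (two of three consecutive points beyond the same 2σ limit) is satisfied at point 6.

rule 2 at point 6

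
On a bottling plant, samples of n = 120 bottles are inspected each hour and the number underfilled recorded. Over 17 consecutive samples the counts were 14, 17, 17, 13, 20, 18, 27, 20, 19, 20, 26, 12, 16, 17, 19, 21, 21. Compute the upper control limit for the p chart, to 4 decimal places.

p̄ = Σdᵢ / (k·n) = 317 / (17 × 120) = 0.15539
UCL = p̄ + 3·√(p̄(1−p̄)/n) = 0.15539 + 3 × √(0.15539×0.84461/120) = 0.15539 + 3 × 0.03307 = 0.25461

0.2546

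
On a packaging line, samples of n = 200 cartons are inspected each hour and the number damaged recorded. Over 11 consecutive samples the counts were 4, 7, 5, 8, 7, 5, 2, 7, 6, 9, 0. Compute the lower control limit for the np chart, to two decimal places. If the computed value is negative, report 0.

0.00

p̄ = Σdᵢ / (k·n) = 60 / (11 × 200) = 0.02727
LCL = np̄ − 3·√(np̄(1−p̄)) = 5.4545 − 3 × 2.3034 = -1.4557 → 0 (negative, so LCL = 0)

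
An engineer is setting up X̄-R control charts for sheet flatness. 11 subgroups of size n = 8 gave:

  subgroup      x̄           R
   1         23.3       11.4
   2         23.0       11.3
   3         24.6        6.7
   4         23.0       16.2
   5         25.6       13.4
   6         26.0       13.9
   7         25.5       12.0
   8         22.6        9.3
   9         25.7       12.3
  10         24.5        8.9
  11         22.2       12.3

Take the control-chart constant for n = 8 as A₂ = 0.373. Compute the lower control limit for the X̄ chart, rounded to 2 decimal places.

X̄̄ = (23.3 + 23.0 + 24.6 + 23.0 + 25.6 + 26.0 + 25.5 + 22.6 + 25.7 + 24.5 + 22.2) / 11 = 266.0000 / 11 = 24.1818
R̄ = (11.4 + 11.3 + 6.7 + 16.2 + 13.4 + 13.9 + 12.0 + 9.3 + 12.3 + 8.9 + 12.3) / 11 = 127.7000 / 11 = 11.6091
LCL = X̄̄ − A₂·R̄ = 24.1818 − 0.373 × 11.6091 = 19.8516

19.85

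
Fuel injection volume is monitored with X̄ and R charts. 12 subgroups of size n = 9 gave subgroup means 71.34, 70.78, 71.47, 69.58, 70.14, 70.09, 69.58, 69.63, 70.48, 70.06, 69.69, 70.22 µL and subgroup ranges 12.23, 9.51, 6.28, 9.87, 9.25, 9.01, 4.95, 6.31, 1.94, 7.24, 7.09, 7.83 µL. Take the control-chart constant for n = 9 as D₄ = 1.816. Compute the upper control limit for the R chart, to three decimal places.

13.849

R̄ = (12.23 + 9.51 + 6.28 + 9.87 + 9.25 + 9.01 + 4.95 + 6.31 + 1.94 + 7.24 + 7.09 + 7.83) / 12 = 91.5100 / 12 = 7.6258
UCL_R = D₄·R̄ = 1.816 × 7.6258 = 13.8485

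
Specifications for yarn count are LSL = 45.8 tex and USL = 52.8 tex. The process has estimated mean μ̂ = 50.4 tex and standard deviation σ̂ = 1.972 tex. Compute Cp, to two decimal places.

Cp = (USL − LSL) / (6σ̂) = (52.8 − 45.8) / (6 × 1.972) = 7.0000 / 11.8320 = 0.5916

0.59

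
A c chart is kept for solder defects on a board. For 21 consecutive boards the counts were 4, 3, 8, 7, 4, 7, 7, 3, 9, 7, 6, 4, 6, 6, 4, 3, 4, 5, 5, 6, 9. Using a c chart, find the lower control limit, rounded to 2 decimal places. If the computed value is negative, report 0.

0.00

c̄ = (4 + 3 + 8 + 7 + 4 + 7 + 7 + 3 + 9 + 7 + 6 + 4 + 6 + 6 + 4 + 3 + 4 + 5 + 5 + 6 + 9) / 21 = 117 / 21 = 5.5714
LCL = c̄ − 3√c̄ = 5.5714 − 3 × 2.3604 = -1.5097 → 0 (cannot be negative)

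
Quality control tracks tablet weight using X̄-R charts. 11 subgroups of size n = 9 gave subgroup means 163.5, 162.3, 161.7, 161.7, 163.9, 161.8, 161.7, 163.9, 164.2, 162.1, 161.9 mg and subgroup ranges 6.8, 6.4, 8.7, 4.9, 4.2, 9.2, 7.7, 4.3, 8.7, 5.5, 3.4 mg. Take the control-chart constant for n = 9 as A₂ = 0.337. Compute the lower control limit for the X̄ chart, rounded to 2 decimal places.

X̄̄ = (163.5 + 162.3 + 161.7 + 161.7 + 163.9 + 161.8 + 161.7 + 163.9 + 164.2 + 162.1 + 161.9) / 11 = 1788.7000 / 11 = 162.6091
R̄ = (6.8 + 6.4 + 8.7 + 4.9 + 4.2 + 9.2 + 7.7 + 4.3 + 8.7 + 5.5 + 3.4) / 11 = 69.8000 / 11 = 6.3455
LCL = X̄̄ − A₂·R̄ = 162.6091 − 0.337 × 6.3455 = 160.4707

160.47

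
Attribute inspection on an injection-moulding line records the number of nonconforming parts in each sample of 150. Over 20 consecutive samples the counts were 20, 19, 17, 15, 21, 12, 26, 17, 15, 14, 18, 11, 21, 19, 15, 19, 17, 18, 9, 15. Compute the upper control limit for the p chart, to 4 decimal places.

p̄ = Σdᵢ / (k·n) = 338 / (20 × 150) = 0.11267
UCL = p̄ + 3·√(p̄(1−p̄)/n) = 0.11267 + 3 × √(0.11267×0.88733/150) = 0.11267 + 3 × 0.02582 = 0.19012

0.1901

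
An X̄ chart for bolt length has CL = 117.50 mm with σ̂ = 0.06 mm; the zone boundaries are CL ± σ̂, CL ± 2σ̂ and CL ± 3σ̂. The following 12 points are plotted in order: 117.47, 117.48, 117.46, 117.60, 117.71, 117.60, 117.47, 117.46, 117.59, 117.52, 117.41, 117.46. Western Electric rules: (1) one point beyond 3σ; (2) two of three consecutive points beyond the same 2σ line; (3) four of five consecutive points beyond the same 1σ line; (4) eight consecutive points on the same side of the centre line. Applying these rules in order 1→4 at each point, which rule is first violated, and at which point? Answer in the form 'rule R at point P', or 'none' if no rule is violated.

Zone of each point (C = within 1σ̂, B = 1σ̂–2σ̂, A = 2σ̂–3σ̂, * = beyond 3σ̂; sign = side of CL): 1:-C, 2:-C, 3:-C, 4:+B, 5:+*, 6:+B, 7:-C, 8:-C, 9:+B, 10:+C, 11:-B, 12:-C
Rule 1 (one point beyond the 3σ limits) is satisfied at point 5.

rule 1 at point 5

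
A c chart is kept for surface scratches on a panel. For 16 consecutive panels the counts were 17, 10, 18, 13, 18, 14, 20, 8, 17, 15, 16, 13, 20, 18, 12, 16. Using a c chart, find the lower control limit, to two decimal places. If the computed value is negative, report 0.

3.57

c̄ = (17 + 10 + 18 + 13 + 18 + 14 + 20 + 8 + 17 + 15 + 16 + 13 + 20 + 18 + 12 + 16) / 16 = 245 / 16 = 15.3125
LCL = c̄ − 3√c̄ = 15.3125 − 3 × 3.9131 = 3.5731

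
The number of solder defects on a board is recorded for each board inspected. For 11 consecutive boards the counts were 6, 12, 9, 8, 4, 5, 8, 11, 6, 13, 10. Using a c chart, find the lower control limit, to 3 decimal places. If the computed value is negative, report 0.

0.000

c̄ = (6 + 12 + 9 + 8 + 4 + 5 + 8 + 11 + 6 + 13 + 10) / 11 = 92 / 11 = 8.3636
LCL = c̄ − 3√c̄ = 8.3636 − 3 × 2.8920 = -0.3123 → 0 (cannot be negative)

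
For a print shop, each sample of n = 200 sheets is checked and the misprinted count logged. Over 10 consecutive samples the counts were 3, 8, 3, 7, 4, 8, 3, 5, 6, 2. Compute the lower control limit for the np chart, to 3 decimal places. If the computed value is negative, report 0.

0.000

p̄ = Σdᵢ / (k·n) = 49 / (10 × 200) = 0.02450
LCL = np̄ − 3·√(np̄(1−p̄)) = 4.9000 − 3 × 2.1863 = -1.6589 → 0 (negative, so LCL = 0)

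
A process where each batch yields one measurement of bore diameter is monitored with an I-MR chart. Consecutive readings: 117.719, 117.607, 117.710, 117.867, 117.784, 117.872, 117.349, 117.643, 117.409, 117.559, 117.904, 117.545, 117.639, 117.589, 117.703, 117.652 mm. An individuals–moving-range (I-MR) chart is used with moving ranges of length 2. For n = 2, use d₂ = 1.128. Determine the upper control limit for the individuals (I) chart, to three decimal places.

X̄ = (117.719 + 117.607 + 117.710 + 117.867 + 117.784 + 117.872 + 117.349 + 117.643 + 117.409 + 117.559 + 117.904 + 117.545 + 117.639 + 117.589 + 117.703 + 117.652) / 16 = 117.6594
Moving ranges: 0.112, 0.103, 0.157, 0.083, 0.088, 0.523, 0.294, 0.234, 0.150, 0.345, 0.359, 0.094, 0.050, 0.114, 0.051; M̄R̄ = 2.7570 / 15 = 0.1838
UCL = X̄ + 3·M̄R̄/d₂ = 117.6594 + 3 × 0.1838 / 1.128 = 118.1483

118.148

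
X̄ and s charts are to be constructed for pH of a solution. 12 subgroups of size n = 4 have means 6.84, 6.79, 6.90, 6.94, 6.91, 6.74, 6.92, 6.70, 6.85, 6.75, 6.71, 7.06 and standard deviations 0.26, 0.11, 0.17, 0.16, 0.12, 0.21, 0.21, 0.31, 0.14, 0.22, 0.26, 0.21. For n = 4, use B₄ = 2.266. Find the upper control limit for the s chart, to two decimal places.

0.45

s̄ = (0.26 + 0.11 + 0.17 + 0.16 + 0.12 + 0.21 + 0.21 + 0.31 + 0.14 + 0.22 + 0.26 + 0.21) / 12 = 0.1983
UCL_s = B₄·s̄ = 2.266 × 0.1983 = 0.4494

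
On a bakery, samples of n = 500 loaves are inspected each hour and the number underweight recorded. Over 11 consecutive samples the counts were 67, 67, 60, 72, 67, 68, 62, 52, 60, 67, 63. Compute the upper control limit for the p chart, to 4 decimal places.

0.1730

p̄ = Σdᵢ / (k·n) = 705 / (11 × 500) = 0.12818
UCL = p̄ + 3·√(p̄(1−p̄)/n) = 0.12818 + 3 × √(0.12818×0.87182/500) = 0.12818 + 3 × 0.01495 = 0.17303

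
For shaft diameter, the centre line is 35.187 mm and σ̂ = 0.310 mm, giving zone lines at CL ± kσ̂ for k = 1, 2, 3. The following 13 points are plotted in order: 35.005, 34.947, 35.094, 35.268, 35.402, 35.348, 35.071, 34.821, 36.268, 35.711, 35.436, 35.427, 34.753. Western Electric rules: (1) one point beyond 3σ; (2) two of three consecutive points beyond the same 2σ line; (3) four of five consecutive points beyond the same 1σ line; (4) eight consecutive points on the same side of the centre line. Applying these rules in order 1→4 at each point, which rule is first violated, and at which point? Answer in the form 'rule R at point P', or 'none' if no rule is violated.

rule 1 at point 9

Zone of each point (C = within 1σ̂, B = 1σ̂–2σ̂, A = 2σ̂–3σ̂, * = beyond 3σ̂; sign = side of CL): 1:-C, 2:-C, 3:-C, 4:+C, 5:+C, 6:+C, 7:-C, 8:-B, 9:+*, 10:+B, 11:+C, 12:+C, 13:-B
Rule 1 (one point beyond the 3σ limits) is satisfied at point 9.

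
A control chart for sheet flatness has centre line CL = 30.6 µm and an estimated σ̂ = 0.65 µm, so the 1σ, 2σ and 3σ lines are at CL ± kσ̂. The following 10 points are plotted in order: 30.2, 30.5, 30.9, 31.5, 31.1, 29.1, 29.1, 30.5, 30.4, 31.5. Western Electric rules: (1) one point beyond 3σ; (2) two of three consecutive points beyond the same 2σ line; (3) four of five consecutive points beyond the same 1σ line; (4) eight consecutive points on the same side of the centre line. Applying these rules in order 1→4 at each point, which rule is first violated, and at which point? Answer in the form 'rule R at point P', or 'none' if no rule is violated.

Zone of each point (C = within 1σ̂, B = 1σ̂–2σ̂, A = 2σ̂–3σ̂, * = beyond 3σ̂; sign = side of CL): 1:-C, 2:-C, 3:+C, 4:+B, 5:+C, 6:-A, 7:-A, 8:-C, 9:-C, 10:+B
Rule 2 (two of three consecutive points beyond the same 2σ limit) is satisfied at point 7.

rule 2 at point 7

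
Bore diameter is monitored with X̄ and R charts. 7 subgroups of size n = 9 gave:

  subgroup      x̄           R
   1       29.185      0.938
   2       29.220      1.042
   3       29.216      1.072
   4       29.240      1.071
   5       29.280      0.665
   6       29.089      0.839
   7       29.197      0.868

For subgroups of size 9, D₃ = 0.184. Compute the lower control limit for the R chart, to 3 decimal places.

0.171

R̄ = (0.938 + 1.042 + 1.072 + 1.071 + 0.665 + 0.839 + 0.868) / 7 = 6.4950 / 7 = 0.9279
LCL_R = D₃·R̄ = 0.184 × 0.9279 = 0.1707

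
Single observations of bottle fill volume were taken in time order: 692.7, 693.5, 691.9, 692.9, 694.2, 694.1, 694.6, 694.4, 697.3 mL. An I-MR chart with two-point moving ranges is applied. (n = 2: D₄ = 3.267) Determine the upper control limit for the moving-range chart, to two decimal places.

3.43

Moving ranges: 0.8, 1.6, 1.0, 1.3, 0.1, 0.5, 0.2, 2.9; M̄R̄ = 8.4000 / 8 = 1.0500
UCL_MR = D₄·M̄R̄ = 3.267 × 1.0500 = 3.4304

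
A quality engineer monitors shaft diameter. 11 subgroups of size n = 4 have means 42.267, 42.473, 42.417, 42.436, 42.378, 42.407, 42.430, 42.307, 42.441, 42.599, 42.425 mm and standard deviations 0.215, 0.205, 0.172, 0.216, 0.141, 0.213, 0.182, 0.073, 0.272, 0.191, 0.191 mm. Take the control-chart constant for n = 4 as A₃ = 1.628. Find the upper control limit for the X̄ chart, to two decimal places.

X̄̄ = (42.267 + 42.473 + 42.417 + 42.436 + 42.378 + 42.407 + 42.430 + 42.307 + 42.441 + 42.599 + 42.425) / 11 = 42.4164
s̄ = (0.215 + 0.205 + 0.172 + 0.216 + 0.141 + 0.213 + 0.182 + 0.073 + 0.272 + 0.191 + 0.191) / 11 = 0.1883
UCL = X̄̄ + A₃·s̄ = 42.4164 + 1.628 × 0.1883 = 42.7229

42.72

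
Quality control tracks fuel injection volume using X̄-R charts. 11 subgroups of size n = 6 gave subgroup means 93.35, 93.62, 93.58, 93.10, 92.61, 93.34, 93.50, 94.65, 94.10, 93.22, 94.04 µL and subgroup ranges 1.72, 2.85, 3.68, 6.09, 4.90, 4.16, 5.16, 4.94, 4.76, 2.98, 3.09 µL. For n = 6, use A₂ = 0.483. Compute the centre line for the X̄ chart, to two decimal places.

93.56

X̄̄ = (93.35 + 93.62 + 93.58 + 93.10 + 92.61 + 93.34 + 93.50 + 94.65 + 94.10 + 93.22 + 94.04) / 11 = 1029.1100 / 11 = 93.5555
CL = X̄̄ = 93.5555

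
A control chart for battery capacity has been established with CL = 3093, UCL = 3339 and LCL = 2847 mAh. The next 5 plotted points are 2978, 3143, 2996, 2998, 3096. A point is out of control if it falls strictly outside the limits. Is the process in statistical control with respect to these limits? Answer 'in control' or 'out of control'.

in control

All 5 points lie within [2847, 3339].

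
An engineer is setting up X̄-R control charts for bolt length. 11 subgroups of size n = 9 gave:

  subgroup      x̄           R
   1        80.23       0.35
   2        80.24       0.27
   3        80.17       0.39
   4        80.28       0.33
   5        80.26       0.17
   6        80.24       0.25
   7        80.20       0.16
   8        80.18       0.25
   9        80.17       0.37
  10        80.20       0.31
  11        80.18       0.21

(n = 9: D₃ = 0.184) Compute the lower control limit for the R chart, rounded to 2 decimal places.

0.05

R̄ = (0.35 + 0.27 + 0.39 + 0.33 + 0.17 + 0.25 + 0.16 + 0.25 + 0.37 + 0.31 + 0.21) / 11 = 3.0600 / 11 = 0.2782
LCL_R = D₃·R̄ = 0.184 × 0.2782 = 0.0512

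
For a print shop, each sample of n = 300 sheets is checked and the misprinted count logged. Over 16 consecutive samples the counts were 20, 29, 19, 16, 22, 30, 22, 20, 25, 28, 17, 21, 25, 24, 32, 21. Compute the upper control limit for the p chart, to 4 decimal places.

p̄ = Σdᵢ / (k·n) = 371 / (16 × 300) = 0.07729
UCL = p̄ + 3·√(p̄(1−p̄)/n) = 0.07729 + 3 × √(0.07729×0.92271/300) = 0.07729 + 3 × 0.01542 = 0.12355

0.1235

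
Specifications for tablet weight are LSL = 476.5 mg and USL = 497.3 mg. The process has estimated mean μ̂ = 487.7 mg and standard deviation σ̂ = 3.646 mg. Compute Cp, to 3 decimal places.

0.951

Cp = (USL − LSL) / (6σ̂) = (497.3 − 476.5) / (6 × 3.646) = 20.8000 / 21.8760 = 0.9508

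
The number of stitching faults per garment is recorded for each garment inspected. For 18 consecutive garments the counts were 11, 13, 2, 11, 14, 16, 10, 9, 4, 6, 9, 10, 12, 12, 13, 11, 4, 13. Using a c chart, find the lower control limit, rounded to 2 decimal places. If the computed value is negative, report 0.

0.51

c̄ = (11 + 13 + 2 + 11 + 14 + 16 + 10 + 9 + 4 + 6 + 9 + 10 + 12 + 12 + 13 + 11 + 4 + 13) / 18 = 180 / 18 = 10.0000
LCL = c̄ − 3√c̄ = 10.0000 − 3 × 3.1623 = 0.5132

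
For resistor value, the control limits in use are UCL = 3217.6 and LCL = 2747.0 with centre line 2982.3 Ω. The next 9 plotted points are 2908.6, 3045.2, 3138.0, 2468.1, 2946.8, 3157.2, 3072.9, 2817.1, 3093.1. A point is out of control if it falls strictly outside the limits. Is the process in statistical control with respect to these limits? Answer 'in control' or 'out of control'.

Compare each point to [2747.0, 3217.6]: sample 4 = 2468.1 < LCL.

out of control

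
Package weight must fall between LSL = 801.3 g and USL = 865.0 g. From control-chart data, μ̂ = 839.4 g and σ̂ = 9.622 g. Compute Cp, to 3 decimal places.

Cp = (USL − LSL) / (6σ̂) = (865.0 − 801.3) / (6 × 9.622) = 63.7000 / 57.7320 = 1.1034

1.103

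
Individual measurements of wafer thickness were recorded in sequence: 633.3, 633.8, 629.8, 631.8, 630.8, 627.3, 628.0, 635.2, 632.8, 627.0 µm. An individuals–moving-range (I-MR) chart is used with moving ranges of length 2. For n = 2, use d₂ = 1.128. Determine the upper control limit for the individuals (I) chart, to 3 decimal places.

638.988

X̄ = (633.3 + 633.8 + 629.8 + 631.8 + 630.8 + 627.3 + 628.0 + 635.2 + 632.8 + 627.0) / 10 = 630.9800
Moving ranges: 0.5, 4.0, 2.0, 1.0, 3.5, 0.7, 7.2, 2.4, 5.8; M̄R̄ = 27.1000 / 9 = 3.0111
UCL = X̄ + 3·M̄R̄/d₂ = 630.9800 + 3 × 3.0111 / 1.128 = 638.9883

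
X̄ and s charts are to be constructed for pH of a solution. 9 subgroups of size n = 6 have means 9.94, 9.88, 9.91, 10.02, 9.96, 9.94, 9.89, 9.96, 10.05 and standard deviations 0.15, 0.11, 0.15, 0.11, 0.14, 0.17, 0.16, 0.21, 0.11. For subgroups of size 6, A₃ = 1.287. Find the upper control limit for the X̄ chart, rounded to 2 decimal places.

X̄̄ = (9.94 + 9.88 + 9.91 + 10.02 + 9.96 + 9.94 + 9.89 + 9.96 + 10.05) / 9 = 9.9500
s̄ = (0.15 + 0.11 + 0.15 + 0.11 + 0.14 + 0.17 + 0.16 + 0.21 + 0.11) / 9 = 0.1456
UCL = X̄̄ + A₃·s̄ = 9.9500 + 1.287 × 0.1456 = 10.1373

10.14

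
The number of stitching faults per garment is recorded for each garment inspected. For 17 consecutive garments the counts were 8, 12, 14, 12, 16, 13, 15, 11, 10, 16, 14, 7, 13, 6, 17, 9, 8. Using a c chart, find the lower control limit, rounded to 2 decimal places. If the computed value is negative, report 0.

c̄ = (8 + 12 + 14 + 12 + 16 + 13 + 15 + 11 + 10 + 16 + 14 + 7 + 13 + 6 + 17 + 9 + 8) / 17 = 201 / 17 = 11.8235
LCL = c̄ − 3√c̄ = 11.8235 − 3 × 3.4385 = 1.5079

1.51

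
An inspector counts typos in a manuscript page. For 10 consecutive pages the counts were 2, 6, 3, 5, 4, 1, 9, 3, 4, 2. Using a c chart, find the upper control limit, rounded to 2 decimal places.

c̄ = (2 + 6 + 3 + 5 + 4 + 1 + 9 + 3 + 4 + 2) / 10 = 39 / 10 = 3.9000
UCL = c̄ + 3√c̄ = 3.9000 + 3 × √3.9000 = 3.9000 + 3 × 1.9748 = 9.8245

9.82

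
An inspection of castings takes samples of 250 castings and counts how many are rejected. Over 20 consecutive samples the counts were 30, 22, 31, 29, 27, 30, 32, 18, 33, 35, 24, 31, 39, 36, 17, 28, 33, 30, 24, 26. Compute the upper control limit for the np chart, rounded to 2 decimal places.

p̄ = Σdᵢ / (k·n) = 575 / (20 × 250) = 0.11500
UCL = np̄ + 3·√(np̄(1−p̄)) = 28.7500 + 3 × √(28.7500×0.88500) = 28.7500 + 3 × 5.0442 = 43.8825

43.88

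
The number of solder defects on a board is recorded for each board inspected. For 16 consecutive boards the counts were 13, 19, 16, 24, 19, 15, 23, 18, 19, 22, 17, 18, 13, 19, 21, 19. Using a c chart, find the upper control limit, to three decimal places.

31.319

c̄ = (13 + 19 + 16 + 24 + 19 + 15 + 23 + 18 + 19 + 22 + 17 + 18 + 13 + 19 + 21 + 19) / 16 = 295 / 16 = 18.4375
UCL = c̄ + 3√c̄ = 18.4375 + 3 × √18.4375 = 18.4375 + 3 × 4.2939 = 31.3192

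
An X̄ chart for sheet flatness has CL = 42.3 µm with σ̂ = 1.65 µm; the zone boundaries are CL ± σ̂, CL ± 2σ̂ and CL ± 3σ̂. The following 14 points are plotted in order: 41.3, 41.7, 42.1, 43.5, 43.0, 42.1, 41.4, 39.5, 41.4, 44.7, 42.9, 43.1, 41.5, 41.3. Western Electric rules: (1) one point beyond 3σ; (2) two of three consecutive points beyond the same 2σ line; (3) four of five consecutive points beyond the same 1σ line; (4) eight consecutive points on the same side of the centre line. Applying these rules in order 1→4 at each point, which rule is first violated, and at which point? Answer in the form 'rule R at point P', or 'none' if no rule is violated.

Zone of each point (C = within 1σ̂, B = 1σ̂–2σ̂, A = 2σ̂–3σ̂, * = beyond 3σ̂; sign = side of CL): 1:-C, 2:-C, 3:-C, 4:+C, 5:+C, 6:-C, 7:-C, 8:-B, 9:-C, 10:+B, 11:+C, 12:+C, 13:-C, 14:-C
No rule fires across all 14 points.

none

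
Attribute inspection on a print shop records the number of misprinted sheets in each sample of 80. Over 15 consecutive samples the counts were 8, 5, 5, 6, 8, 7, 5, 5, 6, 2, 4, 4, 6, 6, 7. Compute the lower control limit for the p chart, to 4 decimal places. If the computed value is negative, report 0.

0.0000

p̄ = Σdᵢ / (k·n) = 84 / (15 × 80) = 0.07000
LCL = p̄ − 3·√(p̄(1−p̄)/n) = 0.07000 − 3 × 0.02853 = -0.01558 → 0 (negative, so LCL = 0)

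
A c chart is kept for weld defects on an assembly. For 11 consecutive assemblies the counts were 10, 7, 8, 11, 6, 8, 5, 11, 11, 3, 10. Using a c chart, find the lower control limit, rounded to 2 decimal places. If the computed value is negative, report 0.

c̄ = (10 + 7 + 8 + 11 + 6 + 8 + 5 + 11 + 11 + 3 + 10) / 11 = 90 / 11 = 8.1818
LCL = c̄ − 3√c̄ = 8.1818 − 3 × 2.8604 = -0.3993 → 0 (cannot be negative)

0.00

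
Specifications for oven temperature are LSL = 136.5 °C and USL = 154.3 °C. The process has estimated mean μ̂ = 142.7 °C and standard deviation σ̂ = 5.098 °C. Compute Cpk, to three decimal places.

Cpu = (USL − μ̂) / (3σ̂) = (154.3 − 142.7) / (3 × 5.098) = 0.7585; Cpl = (μ̂ − LSL) / (3σ̂) = (142.7 − 136.5) / (3 × 5.098) = 0.4054; Cpk = min(Cpu, Cpl) = 0.4054

0.405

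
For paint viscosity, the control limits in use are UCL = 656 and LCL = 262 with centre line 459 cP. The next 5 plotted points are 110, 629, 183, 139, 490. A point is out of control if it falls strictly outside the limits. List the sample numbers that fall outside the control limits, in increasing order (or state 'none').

Compare each point to [262, 656]: sample 1 = 110 < LCL; sample 3 = 183 < LCL; sample 4 = 139 < LCL.

1, 3, 4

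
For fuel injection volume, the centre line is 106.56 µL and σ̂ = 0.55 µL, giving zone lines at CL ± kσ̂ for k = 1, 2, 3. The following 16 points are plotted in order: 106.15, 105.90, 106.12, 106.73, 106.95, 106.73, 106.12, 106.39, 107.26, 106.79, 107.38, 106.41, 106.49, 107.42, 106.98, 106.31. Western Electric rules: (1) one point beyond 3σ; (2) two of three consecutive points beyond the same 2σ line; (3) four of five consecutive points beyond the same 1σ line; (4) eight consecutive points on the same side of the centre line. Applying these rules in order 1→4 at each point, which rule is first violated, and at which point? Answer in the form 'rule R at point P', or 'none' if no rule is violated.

none

Zone of each point (C = within 1σ̂, B = 1σ̂–2σ̂, A = 2σ̂–3σ̂, * = beyond 3σ̂; sign = side of CL): 1:-C, 2:-B, 3:-C, 4:+C, 5:+C, 6:+C, 7:-C, 8:-C, 9:+B, 10:+C, 11:+B, 12:-C, 13:-C, 14:+B, 15:+C, 16:-C
No rule fires across all 16 points.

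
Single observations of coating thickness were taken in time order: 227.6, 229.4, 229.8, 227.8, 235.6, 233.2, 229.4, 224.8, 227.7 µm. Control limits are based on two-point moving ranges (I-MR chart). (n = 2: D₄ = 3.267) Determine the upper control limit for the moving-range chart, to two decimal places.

Moving ranges: 1.8, 0.4, 2.0, 7.8, 2.4, 3.8, 4.6, 2.9; M̄R̄ = 25.7000 / 8 = 3.2125
UCL_MR = D₄·M̄R̄ = 3.267 × 3.2125 = 10.4952

10.50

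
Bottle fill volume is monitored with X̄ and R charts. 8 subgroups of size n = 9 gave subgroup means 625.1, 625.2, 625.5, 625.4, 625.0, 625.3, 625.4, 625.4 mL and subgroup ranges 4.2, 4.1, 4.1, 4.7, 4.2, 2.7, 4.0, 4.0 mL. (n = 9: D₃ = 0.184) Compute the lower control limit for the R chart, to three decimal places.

R̄ = (4.2 + 4.1 + 4.1 + 4.7 + 4.2 + 2.7 + 4.0 + 4.0) / 8 = 32.0000 / 8 = 4.0000
LCL_R = D₃·R̄ = 0.184 × 4.0000 = 0.7360

0.736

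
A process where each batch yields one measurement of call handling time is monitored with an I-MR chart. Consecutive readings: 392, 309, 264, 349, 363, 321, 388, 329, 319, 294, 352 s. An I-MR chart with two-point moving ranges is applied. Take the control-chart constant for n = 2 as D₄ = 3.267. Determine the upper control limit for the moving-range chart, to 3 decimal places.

Moving ranges: 83, 45, 85, 14, 42, 67, 59, 10, 25, 58; M̄R̄ = 488.0000 / 10 = 48.8000
UCL_MR = D₄·M̄R̄ = 3.267 × 48.8000 = 159.4296

159.430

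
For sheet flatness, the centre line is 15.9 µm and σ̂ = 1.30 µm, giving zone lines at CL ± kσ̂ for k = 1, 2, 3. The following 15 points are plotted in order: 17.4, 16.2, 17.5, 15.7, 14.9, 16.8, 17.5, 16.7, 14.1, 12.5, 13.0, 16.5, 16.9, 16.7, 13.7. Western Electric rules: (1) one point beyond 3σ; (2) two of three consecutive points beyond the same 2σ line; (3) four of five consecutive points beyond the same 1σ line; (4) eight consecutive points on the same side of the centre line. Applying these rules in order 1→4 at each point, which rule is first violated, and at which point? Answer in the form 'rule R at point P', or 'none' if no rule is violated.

Zone of each point (C = within 1σ̂, B = 1σ̂–2σ̂, A = 2σ̂–3σ̂, * = beyond 3σ̂; sign = side of CL): 1:+B, 2:+C, 3:+B, 4:-C, 5:-C, 6:+C, 7:+B, 8:+C, 9:-B, 10:-A, 11:-A, 12:+C, 13:+C, 14:+C, 15:-B
Rule 2 (two of three consecutive points beyond the same 2σ limit) is satisfied at point 11.

rule 2 at point 11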